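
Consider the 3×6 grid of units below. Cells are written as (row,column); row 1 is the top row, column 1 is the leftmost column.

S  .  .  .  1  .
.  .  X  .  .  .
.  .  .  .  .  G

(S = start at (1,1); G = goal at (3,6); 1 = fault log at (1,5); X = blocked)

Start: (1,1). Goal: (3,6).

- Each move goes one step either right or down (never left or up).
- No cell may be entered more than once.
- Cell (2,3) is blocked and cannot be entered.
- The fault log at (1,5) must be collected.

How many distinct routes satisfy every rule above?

3

A right/down-only route from (1,1) to (3,6) makes exactly 2 down-moves and 5 right-moves in some order.
With no other constraints that would be C(7,2) = 21 routes.
Split at (1,5) and multiply the segment counts (each segment already excludes blocked cells): (1,1)→(1,5): 1; (1,5)→(3,6): 3; product = 3.
That gives 3 routes.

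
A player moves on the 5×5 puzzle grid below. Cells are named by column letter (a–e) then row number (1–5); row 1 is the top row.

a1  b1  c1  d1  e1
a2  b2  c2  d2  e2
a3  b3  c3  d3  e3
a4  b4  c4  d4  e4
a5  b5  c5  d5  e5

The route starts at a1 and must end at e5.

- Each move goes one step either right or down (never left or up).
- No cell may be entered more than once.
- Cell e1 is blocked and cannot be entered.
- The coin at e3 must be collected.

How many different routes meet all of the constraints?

14

A right/down-only route from a1 to e5 makes exactly 4 down-moves and 4 right-moves in some order.
With no other constraints that would be C(8,4) = 70 routes.
Split at e3 and multiply the segment counts (each segment already excludes blocked cells): a1→e3: 14; e3→e5: 1; product = 14.
That gives 14 routes.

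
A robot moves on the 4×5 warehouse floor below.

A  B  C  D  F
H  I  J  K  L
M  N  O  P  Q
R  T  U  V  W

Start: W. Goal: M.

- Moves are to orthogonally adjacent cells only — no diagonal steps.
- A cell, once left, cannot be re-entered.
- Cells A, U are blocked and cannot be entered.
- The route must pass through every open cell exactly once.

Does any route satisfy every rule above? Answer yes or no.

no

Exhausting the options from W, every branch either dead-ends against blocked cells, would have to re-enter a cell already used, or reaches the goal with a constraint still unmet.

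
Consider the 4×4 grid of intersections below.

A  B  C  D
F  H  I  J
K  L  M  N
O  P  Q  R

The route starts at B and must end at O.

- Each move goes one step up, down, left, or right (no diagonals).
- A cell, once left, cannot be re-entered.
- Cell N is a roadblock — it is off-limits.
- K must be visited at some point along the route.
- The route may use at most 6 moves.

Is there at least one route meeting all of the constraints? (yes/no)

yes

One route that works: B → H → L → K → O.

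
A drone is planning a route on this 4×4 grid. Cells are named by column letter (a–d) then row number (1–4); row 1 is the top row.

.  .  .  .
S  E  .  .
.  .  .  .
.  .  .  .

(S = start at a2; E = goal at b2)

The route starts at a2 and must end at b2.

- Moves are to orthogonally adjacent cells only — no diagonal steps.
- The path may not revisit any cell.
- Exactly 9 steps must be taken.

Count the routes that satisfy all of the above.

21

Need simple routes of exactly 9 moves from a2 to b2 (Manhattan distance 1, so 4 moves are spent on a detour and 4 undoing it).
Branch systematically from the start, pruning whenever the remaining move budget drops below the Manhattan distance to b2 or differs from it in parity. Grouping the completions by first move — via a1: 5; via a3: 16 (no valid completion starts via b2) — and summing: 5 + 16 = 21.
That gives 21 routes.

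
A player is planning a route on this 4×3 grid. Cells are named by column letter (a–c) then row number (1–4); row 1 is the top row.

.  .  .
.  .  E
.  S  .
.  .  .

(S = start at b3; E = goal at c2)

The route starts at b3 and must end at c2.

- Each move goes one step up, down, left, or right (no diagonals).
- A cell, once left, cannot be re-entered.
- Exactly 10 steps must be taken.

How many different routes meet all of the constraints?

4

Need simple routes of exactly 10 moves from b3 to c2 (Manhattan distance 2, so 4 moves are spent on a detour and 4 undoing it).
Enumerating: b3 b2 b1 a1 a2 a3 a4 b4 c4 c3 c2 | b3 c3 c4 b4 a4 a3 a2 a1 b1 b2 c2 | b3 c3 c4 b4 a4 a3 a2 a1 b1 c1 c2 | b3 c3 c4 b4 a4 a3 a2 b2 b1 c1 c2.
That gives 4 routes.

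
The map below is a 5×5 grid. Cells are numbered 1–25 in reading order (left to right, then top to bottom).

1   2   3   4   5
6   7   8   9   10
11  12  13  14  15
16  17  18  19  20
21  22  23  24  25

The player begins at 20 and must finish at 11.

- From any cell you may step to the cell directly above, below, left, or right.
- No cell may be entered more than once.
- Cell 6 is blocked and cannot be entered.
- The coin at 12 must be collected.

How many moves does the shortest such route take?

Any route passes through 12 somewhere between 20 and 11. Summing Manhattan distances along the two legs (20 → 12 → 11) gives a lower bound of 4 + 1 = 5 moves.
A route of 5 moves achieves this: 20 → 15 → 14 → 13 → 12 → 11.
Since 5 matches the lower bound, it is optimal.

5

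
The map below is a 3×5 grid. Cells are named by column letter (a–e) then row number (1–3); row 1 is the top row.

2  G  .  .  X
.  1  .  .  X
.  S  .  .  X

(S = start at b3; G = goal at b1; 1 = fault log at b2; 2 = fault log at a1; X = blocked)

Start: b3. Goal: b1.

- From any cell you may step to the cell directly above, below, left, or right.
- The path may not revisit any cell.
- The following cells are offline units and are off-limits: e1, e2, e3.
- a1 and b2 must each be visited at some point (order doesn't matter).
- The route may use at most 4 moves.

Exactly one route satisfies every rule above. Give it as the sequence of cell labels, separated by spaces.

Any route must reach a1 and b2 and still end at b1 within 4 moves, so the order of the required stops is forced.
Route from b3: up to b2, left to a2, up to a1, right to b1 — 4 moves in all.
Check: all required cells visited; 4 ≤ 4 moves.

b3 b2 a2 a1 b1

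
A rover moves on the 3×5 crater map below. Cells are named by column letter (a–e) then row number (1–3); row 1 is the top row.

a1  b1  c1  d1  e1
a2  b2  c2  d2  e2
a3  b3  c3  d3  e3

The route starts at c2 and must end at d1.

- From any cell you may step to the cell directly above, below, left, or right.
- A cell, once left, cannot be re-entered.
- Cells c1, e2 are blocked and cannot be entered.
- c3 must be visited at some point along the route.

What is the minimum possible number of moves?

4

Any route passes through c3 somewhere between c2 and d1. Summing Manhattan distances along the two legs (c2 → c3 → d1) gives a lower bound of 1 + 3 = 4 moves.
A route of 4 moves achieves this: c2 → c3 → d3 → d2 → d1.
Since 4 matches the lower bound, it is optimal.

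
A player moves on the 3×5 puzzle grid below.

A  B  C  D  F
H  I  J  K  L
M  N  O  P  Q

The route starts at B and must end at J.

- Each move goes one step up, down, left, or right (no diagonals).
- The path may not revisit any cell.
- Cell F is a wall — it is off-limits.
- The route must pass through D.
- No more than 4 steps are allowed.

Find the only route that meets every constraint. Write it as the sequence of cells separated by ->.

B -> C -> D -> K -> J

The budget equals the shortest possible length, so every move has to be on a shortest route through the required cells.
Route from B: 2× right (reaching D), down to K, left to J — 4 moves in all.
Check: all required cells visited; 4 ≤ 4 moves.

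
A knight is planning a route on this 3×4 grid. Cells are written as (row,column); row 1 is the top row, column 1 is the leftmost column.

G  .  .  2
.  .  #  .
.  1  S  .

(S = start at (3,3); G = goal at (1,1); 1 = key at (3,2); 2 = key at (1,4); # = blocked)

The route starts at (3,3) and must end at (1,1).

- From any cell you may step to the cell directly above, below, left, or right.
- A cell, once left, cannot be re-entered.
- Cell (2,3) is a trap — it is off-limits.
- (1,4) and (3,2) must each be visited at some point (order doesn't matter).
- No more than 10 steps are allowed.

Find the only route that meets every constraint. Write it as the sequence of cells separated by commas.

Any route must reach (1,4) and (3,2) and still end at (1,1) within 10 moves, so the order of the required stops is forced.
Route from (3,3): right to (3,4), 2× up (reaching (1,4)), 2× left (reaching (1,2)), 2× down (reaching (3,2)), left to (3,1), 2× up (reaching (1,1)) — 10 moves in all.
Check: all required cells visited; 10 ≤ 10 moves.

(3,3), (3,4), (2,4), (1,4), (1,3), (1,2), (2,2), (3,2), (3,1), (2,1), (1,1)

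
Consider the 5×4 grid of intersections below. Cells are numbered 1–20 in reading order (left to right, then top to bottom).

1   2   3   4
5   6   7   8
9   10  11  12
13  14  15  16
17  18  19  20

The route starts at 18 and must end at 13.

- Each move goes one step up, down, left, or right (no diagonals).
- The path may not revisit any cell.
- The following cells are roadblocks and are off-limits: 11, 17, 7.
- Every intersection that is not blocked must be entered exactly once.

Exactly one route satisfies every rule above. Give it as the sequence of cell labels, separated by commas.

18, 14, 15, 19, 20, 16, 12, 8, 4, 3, 2, 1, 5, 6, 10, 9, 13

Need to visit all 17 open cells exactly once, starting at 18 and ending at 13.
Cell 1 has only two open neighbours (5 and 2), so the path must pass straight through it: one of those is the cell it's entered from and the other is where it exits.
Route from 18: up to 14, right to 15, down to 19, right to 20, 4× up (reaching 4), 3× left (reaching 1), down to 5, right to 6, down to 10, left to 9, down to 13 — 16 moves in all.
Check: all 17 open cells covered.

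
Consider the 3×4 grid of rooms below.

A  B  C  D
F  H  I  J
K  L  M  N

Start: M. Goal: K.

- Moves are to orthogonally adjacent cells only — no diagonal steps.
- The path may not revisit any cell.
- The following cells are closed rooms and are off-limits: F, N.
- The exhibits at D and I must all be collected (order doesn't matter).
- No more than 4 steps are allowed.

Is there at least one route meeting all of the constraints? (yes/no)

Even ignoring the no-revisit rule, getting from M to K, taking the cheapest ordering M → D → I → K needs at least 3 + 2 + 3 = 8 moves (Manhattan distance per leg), which exceeds the 4-move limit.

no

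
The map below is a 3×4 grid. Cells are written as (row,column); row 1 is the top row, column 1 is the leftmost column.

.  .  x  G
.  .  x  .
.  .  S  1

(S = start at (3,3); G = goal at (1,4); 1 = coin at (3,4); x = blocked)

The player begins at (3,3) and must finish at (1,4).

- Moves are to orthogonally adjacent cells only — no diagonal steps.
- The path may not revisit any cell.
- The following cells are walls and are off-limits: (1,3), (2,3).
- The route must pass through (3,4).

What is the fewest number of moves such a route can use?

3

Any route passes through (3,4) somewhere between (3,3) and (1,4). Summing Manhattan distances along the two legs ((3,3) → (3,4) → (1,4)) gives a lower bound of 1 + 2 = 3 moves.
A route of 3 moves achieves this: (3,3) → (3,4) → (2,4) → (1,4).
Since 3 matches the lower bound, it is optimal.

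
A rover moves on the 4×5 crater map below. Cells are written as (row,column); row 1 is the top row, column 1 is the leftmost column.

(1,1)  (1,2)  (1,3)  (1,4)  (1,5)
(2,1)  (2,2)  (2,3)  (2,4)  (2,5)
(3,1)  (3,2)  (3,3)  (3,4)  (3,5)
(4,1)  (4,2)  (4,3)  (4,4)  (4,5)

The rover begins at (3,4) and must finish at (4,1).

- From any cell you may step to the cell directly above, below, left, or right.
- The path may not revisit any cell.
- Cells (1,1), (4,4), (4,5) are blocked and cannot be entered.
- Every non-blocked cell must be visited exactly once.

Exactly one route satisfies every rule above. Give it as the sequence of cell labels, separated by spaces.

Need to visit all 17 open cells exactly once, starting at (3,4) and ending at (4,1).
Cell (1,2) has only two open neighbours ((2,2) and (1,3)), so the path must pass straight through it: one of those is the cell it's entered from and the other is where it exits.
Route from (3,4): right 1 to (3,5), up 2 to (1,5), left 1 to (1,4), down 1 to (2,4), left 1 to (2,3), up 1 to (1,3), left 1 to (1,2), down 1 to (2,2), left 1 to (2,1), down 1 to (3,1), right 2 to (3,3), down 1 to (4,3), left 2 to (4,1) — 16 moves in all.
Check: all 17 open cells covered.

(3,4) (3,5) (2,5) (1,5) (1,4) (2,4) (2,3) (1,3) (1,2) (2,2) (2,1) (3,1) (3,2) (3,3) (4,3) (4,2) (4,1)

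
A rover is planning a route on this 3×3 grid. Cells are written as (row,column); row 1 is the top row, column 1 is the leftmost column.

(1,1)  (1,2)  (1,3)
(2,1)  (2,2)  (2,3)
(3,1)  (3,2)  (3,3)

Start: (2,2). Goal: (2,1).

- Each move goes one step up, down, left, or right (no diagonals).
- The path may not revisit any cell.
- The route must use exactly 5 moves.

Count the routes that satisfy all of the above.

Need simple routes of exactly 5 moves from (2,2) to (2,1) (Manhattan distance 1, so 2 moves are spent on a detour and 2 undoing it).
Enumerating: (2,2) (2,3) (1,3) (1,2) (1,1) (2,1) | (2,2) (2,3) (3,3) (3,2) (3,1) (2,1).
That gives 2 routes.

2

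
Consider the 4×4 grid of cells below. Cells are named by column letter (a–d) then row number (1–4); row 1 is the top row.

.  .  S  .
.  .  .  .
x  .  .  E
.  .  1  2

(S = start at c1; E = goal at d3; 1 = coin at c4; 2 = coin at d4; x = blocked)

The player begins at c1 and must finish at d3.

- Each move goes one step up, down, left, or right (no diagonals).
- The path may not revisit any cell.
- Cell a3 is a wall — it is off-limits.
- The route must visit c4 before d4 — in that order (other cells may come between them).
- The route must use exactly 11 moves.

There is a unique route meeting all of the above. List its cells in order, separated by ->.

The waypoints must appear in the order c4, d4, with no cell reused.
Route from c1: 2× left (reaching a1), down to a2, 2× right (reaching c2), down to c3, left to b3, down to b4, 2× right (reaching d4), up to d3 — 11 moves in all.
Check: order respected (1 at step 9, 2 at step 10); 11 moves as required.

c1 -> b1 -> a1 -> a2 -> b2 -> c2 -> c3 -> b3 -> b4 -> c4 -> d4 -> d3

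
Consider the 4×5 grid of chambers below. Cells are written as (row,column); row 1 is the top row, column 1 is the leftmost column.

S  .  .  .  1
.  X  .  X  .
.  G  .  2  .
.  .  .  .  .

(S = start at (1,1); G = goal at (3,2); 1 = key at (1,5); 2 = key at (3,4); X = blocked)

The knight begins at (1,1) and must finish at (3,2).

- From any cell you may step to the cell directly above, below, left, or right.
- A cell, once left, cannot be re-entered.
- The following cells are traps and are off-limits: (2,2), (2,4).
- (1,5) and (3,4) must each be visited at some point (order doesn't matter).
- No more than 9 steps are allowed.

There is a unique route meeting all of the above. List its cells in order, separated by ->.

(1,1) -> (1,2) -> (1,3) -> (1,4) -> (1,5) -> (2,5) -> (3,5) -> (3,4) -> (3,3) -> (3,2)

Any route must reach (1,5) and (3,4) and still end at (3,2) within 9 moves, so the order of the required stops is forced.
Route from (1,1): 4× right (reaching (1,5)), 2× down (reaching (3,5)), 3× left (reaching (3,2)) — 9 moves in all.
Check: all required cells visited; 9 ≤ 9 moves.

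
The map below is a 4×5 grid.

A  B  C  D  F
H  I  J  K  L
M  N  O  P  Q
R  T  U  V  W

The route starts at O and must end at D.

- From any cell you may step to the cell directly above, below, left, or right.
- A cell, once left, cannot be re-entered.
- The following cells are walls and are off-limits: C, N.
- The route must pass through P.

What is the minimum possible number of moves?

Any route passes through P somewhere between O and D. Summing Manhattan distances along the two legs (O → P → D) gives a lower bound of 1 + 2 = 3 moves.
A route of 3 moves achieves this: O → P → K → D.
Since 3 matches the lower bound, it is optimal.

3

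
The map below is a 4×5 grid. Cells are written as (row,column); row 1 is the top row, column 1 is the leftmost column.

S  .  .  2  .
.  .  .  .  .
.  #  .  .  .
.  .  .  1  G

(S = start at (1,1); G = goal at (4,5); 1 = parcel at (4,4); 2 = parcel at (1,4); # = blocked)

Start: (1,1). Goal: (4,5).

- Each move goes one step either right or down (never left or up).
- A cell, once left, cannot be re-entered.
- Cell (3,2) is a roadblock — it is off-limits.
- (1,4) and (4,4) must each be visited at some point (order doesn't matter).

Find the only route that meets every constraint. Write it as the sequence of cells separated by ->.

Moves only go right or down, so the column and row indices never decrease.
Route from (1,1): 3× right (reaching (1,4)), 3× down (reaching (4,4)), right to (4,5) — 7 moves in all.
Check: all required cells visited.

(1,1) -> (1,2) -> (1,3) -> (1,4) -> (2,4) -> (3,4) -> (4,4) -> (4,5)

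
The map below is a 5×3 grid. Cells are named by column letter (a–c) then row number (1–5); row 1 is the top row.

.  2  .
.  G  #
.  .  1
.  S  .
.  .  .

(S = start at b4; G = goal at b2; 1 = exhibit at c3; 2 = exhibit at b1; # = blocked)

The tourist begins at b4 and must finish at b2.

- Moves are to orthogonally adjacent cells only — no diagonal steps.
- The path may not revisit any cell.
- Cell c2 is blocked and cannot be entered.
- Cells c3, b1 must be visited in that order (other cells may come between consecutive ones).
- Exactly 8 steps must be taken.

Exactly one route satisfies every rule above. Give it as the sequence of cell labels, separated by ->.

b4 -> c4 -> c3 -> b3 -> a3 -> a2 -> a1 -> b1 -> b2

The waypoints must appear in the order c3, b1, with no cell reused.
Route from b4: right 1 to c4, up 1 to c3, left 2 to a3, up 2 to a1, right 1 to b1, down 1 to b2 — 8 moves in all.
Check: order respected (1 at step 2, 2 at step 7); 8 moves as required.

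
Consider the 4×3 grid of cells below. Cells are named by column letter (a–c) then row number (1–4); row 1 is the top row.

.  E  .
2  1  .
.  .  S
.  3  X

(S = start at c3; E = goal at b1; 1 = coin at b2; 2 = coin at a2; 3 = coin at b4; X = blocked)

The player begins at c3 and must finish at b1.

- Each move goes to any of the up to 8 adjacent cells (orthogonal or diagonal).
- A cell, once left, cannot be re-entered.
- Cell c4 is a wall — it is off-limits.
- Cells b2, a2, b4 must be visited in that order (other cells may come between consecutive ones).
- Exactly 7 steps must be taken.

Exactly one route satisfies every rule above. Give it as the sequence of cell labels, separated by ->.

c3 -> b2 -> a2 -> a3 -> b4 -> b3 -> c2 -> b1

The waypoints must appear in the order b2, a2, b4, with no cell reused.
Route from c3: up-left to b2, left to a2, down to a3, down-right to b4, up to b3, up-right to c2, up-left to b1 — 7 moves in all.
Check: order respected (1 at step 1, 2 at step 2, 3 at step 4); 7 moves as required.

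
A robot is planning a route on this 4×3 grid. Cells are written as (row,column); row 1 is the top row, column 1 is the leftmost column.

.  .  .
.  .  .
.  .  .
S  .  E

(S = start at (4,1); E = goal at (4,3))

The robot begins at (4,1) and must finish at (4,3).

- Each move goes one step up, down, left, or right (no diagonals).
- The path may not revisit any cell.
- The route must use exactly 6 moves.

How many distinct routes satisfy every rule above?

Need simple routes of exactly 6 moves from (4,1) to (4,3) (Manhattan distance 2, so 2 moves are spent on a detour and 2 undoing it).
Enumerating: (4,1) (3,1) (2,1) (2,2) (3,2) (4,2) (4,3) | (4,1) (3,1) (2,1) (2,2) (3,2) (3,3) (4,3) | (4,1) (3,1) (2,1) (2,2) (2,3) (3,3) (4,3) | (4,1) (3,1) (3,2) (2,2) (2,3) (3,3) (4,3) | (4,1) (4,2) (3,2) (2,2) (2,3) (3,3) (4,3).
That gives 5 routes.

5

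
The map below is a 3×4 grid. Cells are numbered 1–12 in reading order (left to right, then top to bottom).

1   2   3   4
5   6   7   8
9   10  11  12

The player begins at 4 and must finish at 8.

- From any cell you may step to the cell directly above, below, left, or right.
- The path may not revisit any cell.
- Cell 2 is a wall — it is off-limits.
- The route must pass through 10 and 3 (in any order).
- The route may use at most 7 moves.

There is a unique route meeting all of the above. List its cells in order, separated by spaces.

The budget equals the shortest possible length, so every move has to be on a shortest route through the required cells.
Route from 4: left to 3, down to 7, left to 6, down to 10, 2× right (reaching 12), up to 8 — 7 moves in all.
Check: all required cells visited; 7 ≤ 7 moves.

4 3 7 6 10 11 12 8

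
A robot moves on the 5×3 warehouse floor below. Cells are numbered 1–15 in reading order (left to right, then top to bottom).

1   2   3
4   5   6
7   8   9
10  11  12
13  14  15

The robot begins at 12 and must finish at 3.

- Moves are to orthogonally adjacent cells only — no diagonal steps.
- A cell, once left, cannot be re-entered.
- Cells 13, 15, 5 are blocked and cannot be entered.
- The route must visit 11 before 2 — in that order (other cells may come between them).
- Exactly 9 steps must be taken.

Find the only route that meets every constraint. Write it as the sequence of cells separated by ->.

12 -> 9 -> 8 -> 11 -> 10 -> 7 -> 4 -> 1 -> 2 -> 3

The waypoints must appear in the order 11, 2, with no cell reused.
Route from 12: up 1 to 9, left 1 to 8, down 1 to 11, left 1 to 10, up 3 to 1, right 2 to 3 — 9 moves in all.
Check: order respected (11 at step 3, 2 at step 8); 9 moves as required.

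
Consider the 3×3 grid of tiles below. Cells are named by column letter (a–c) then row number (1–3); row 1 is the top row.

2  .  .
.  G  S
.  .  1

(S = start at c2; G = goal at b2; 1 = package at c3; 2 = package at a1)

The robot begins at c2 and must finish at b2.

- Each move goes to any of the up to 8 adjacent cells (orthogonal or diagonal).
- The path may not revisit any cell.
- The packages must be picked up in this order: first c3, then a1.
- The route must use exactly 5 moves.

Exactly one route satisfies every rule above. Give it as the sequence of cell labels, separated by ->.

The waypoints must appear in the order c3, a1, with no cell reused.
Route from c2: down to c3, left to b3, up-left to a2, up to a1, down-right to b2 — 5 moves in all.
Check: order respected (1 at step 1, 2 at step 4); 5 moves as required.

c2 -> c3 -> b3 -> a2 -> a1 -> b2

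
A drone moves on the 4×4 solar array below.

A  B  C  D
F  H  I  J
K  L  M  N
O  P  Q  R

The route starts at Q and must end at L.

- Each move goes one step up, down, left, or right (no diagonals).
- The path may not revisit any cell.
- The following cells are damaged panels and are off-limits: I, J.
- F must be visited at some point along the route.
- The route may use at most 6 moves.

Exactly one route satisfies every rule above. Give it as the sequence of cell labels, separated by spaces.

Any route must reach F and still end at L within 6 moves, so the order of the required stops is forced.
Route from Q: left 2 to O, up 2 to F, right 1 to H, down 1 to L — 6 moves in all.
Check: all required cells visited; 6 ≤ 6 moves.

Q P O K F H L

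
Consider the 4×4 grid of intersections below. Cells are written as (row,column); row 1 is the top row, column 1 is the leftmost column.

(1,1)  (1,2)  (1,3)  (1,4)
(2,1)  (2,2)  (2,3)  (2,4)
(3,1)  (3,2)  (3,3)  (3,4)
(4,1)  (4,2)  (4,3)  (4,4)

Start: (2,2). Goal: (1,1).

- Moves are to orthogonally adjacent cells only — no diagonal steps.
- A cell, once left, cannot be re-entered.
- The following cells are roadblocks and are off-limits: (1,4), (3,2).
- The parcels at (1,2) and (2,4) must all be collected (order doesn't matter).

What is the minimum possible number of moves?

Any route passes through (1,2) and (2,4) in some order between (2,2) and (1,1). Summing Manhattan distances along each leg and taking the cheapest ordering ((2,2) → (2,4) → (1,2) → (1,1)) gives a lower bound of 2 + 3 + 1 = 6 moves.
The shortest route satisfying every rule uses 12 moves: (2,2) → (1,2) → (1,3) → (2,3) → (2,4) → (3,4) → (4,4) → (4,3) → (4,2) → (4,1) → (3,1) → (2,1) → (1,1).
The bound of 6 isn't tight here; checking systematically, no route of length 6 through 11 satisfies every constraint (on a 4-connected grid the length of any start-to-goal walk has the same parity as the Manhattan bound, so only lengths 6, 8, 10, … need checking), so 12 is the minimum.

12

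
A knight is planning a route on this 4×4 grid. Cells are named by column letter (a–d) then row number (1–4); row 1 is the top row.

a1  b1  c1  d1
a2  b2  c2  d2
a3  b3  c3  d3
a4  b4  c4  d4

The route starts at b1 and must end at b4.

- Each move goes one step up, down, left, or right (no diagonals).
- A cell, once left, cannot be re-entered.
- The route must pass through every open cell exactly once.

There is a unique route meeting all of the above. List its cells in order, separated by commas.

Need to visit all 16 open cells exactly once, starting at b1 and ending at b4.
Route from b1: left to a1, down to a2, 2× right (reaching c2), up to c1, right to d1, 3× down (reaching d4), left to c4, up to c3, 2× left (reaching a3), down to a4, right to b4 — 15 moves in all.
Check: all 16 open cells covered.

b1, a1, a2, b2, c2, c1, d1, d2, d3, d4, c4, c3, b3, a3, a4, b4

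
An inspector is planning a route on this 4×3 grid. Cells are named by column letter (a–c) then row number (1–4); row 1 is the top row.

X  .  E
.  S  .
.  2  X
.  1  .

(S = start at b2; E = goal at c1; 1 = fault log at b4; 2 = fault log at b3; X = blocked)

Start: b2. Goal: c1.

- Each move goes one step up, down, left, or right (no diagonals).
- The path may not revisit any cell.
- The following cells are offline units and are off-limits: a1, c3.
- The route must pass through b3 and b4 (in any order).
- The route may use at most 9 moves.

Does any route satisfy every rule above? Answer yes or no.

Every way from b4 onward to c1 runs back through b2, which the route has already used — so it cannot be completed without a revisit.

no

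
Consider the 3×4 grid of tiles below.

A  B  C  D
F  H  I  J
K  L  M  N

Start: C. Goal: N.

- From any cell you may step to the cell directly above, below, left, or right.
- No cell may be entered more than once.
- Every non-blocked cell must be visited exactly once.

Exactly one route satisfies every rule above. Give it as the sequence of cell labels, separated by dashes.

Need to visit all 12 open cells exactly once, starting at C and ending at N.
Cell A has only two open neighbours (F and B), so the path must pass straight through it: one of those is the cell it's entered from and the other is where it exits.
Route from C: right to D, down to J, 2× left (reaching H), up to B, left to A, 2× down (reaching K), 3× right (reaching N) — 11 moves in all.
Check: all 12 open cells covered.

C - D - J - I - H - B - A - F - K - L - M - N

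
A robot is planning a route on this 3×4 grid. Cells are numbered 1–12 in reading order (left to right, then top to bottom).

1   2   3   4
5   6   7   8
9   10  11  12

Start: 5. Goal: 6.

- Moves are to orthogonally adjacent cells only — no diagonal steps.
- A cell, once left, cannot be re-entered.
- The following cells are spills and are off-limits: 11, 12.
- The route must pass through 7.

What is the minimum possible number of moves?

5

Any route passes through 7 somewhere between 5 and 6. Summing Manhattan distances along the two legs (5 → 7 → 6) gives a lower bound of 2 + 1 = 3 moves.
The shortest route satisfying every rule uses 5 moves: 5 → 1 → 2 → 3 → 7 → 6.
The no-revisit rule (legs can't share cells) pushes the minimum above the 3-move bound; an exhaustive check rules out every length from 3 to 4, leaving 5 as the minimum.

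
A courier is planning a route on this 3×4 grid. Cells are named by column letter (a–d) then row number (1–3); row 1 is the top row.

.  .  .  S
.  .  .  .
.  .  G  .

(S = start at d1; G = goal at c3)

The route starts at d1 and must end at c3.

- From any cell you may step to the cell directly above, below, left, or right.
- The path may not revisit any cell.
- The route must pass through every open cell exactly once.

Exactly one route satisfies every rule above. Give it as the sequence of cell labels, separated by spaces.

Need to visit all 12 open cells exactly once, starting at d1 and ending at c3.
Cell d3 has only two open neighbours (d2 and c3), so the path must pass straight through it: one of those is the cell it's entered from and the other is where it exits.
Route from d1: 3× left (reaching a1), 2× down (reaching a3), right to b3, up to b2, 2× right (reaching d2), down to d3, left to c3 — 11 moves in all.
Check: all 12 open cells covered.

d1 c1 b1 a1 a2 a3 b3 b2 c2 d2 d3 c3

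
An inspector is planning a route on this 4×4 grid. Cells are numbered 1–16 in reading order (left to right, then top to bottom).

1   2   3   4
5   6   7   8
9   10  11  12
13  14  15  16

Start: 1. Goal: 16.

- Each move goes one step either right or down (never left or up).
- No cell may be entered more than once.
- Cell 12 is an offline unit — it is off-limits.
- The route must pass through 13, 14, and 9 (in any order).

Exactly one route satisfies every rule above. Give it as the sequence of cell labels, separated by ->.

1 -> 5 -> 9 -> 13 -> 14 -> 15 -> 16

Moves only go right or down, so the column and row indices never decrease.
Route from 1: down 3 to 13, right 3 to 16 — 6 moves in all.
Check: all required cells visited.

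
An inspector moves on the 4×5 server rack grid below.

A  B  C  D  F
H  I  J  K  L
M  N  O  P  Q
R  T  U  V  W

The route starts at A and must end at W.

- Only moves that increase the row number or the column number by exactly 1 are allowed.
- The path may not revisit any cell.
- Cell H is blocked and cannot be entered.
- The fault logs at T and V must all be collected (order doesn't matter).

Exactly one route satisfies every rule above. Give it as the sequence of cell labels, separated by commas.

A, B, I, N, T, U, V, W

Moves only go right or down, so the column and row indices never decrease.
Route from A: right 1 to B, down 3 to T, right 3 to W — 7 moves in all.
Check: all required cells visited.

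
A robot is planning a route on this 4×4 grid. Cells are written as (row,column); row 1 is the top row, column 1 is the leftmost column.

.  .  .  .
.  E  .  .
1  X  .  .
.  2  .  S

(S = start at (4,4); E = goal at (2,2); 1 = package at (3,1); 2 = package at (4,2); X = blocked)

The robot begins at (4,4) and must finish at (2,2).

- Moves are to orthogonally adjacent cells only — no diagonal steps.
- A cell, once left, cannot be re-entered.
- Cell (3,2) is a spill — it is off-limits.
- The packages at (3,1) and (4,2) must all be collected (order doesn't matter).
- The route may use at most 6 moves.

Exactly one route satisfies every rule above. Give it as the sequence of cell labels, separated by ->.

(4,4) -> (4,3) -> (4,2) -> (4,1) -> (3,1) -> (2,1) -> (2,2)

The budget equals the shortest possible length, so every move has to be on a shortest route through the required cells.
Route from (4,4): left 3 to (4,1), up 2 to (2,1), right 1 to (2,2) — 6 moves in all.
Check: all required cells visited; 6 ≤ 6 moves.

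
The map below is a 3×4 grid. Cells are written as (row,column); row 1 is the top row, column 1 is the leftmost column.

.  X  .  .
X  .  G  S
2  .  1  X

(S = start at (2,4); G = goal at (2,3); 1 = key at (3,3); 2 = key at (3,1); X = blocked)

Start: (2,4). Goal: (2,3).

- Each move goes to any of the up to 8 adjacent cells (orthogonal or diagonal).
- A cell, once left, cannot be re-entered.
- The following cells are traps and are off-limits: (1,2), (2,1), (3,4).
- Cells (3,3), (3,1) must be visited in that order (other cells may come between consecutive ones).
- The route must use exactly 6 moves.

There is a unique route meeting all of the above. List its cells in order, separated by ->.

(2,4) -> (3,3) -> (3,2) -> (3,1) -> (2,2) -> (1,3) -> (2,3)

The waypoints must appear in the order (3,3), (3,1), with no cell reused.
Route from (2,4): down-left 1 to (3,3), left 2 to (3,1), up-right 2 to (1,3), down 1 to (2,3) — 6 moves in all.
Check: order respected (1 at step 1, 2 at step 3); 6 moves as required.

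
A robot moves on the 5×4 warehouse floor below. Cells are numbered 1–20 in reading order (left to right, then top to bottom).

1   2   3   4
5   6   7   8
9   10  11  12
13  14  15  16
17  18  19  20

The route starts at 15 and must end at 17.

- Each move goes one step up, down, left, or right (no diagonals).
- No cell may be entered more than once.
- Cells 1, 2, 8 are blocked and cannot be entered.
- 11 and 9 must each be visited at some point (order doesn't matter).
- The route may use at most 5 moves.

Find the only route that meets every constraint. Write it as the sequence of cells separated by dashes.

15 - 11 - 10 - 9 - 13 - 17

Any route must reach 11 and 9 and still end at 17 within 5 moves, so the order of the required stops is forced.
Route from 15: up to 11, 2× left (reaching 9), 2× down (reaching 17) — 5 moves in all.
Check: all required cells visited; 5 ≤ 5 moves.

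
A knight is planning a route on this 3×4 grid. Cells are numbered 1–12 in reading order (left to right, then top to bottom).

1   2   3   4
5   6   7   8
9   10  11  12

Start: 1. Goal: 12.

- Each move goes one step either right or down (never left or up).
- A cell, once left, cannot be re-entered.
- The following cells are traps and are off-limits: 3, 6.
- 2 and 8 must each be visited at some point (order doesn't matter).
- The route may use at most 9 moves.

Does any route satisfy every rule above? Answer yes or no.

Right/down moves force the required cells to be taken in the order 2, 8. Every right/down route from 2 to 8 runs into a blocked cell, so that leg cannot be completed.

no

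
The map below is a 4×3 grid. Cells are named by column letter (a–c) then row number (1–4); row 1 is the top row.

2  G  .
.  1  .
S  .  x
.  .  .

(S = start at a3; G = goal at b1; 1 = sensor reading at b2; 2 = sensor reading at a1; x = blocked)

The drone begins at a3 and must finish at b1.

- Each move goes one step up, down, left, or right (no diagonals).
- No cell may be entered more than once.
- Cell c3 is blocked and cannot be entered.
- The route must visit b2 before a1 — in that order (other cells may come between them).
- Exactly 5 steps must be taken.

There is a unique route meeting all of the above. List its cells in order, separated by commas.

The waypoints must appear in the order b2, a1, with no cell reused.
Route from a3: right to b3, up to b2, left to a2, up to a1, right to b1 — 5 moves in all.
Check: order respected (1 at step 2, 2 at step 4); 5 moves as required.

a3, b3, b2, a2, a1, b1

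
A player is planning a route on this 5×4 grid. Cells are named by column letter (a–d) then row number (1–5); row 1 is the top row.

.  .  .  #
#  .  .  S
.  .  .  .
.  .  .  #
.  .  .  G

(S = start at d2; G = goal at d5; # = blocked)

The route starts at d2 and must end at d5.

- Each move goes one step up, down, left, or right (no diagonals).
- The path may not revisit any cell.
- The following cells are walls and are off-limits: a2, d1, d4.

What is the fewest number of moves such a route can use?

5

The Manhattan distance from d2 to d5 is |2−5| + |4−4| = 3, so at least 3 moves are needed.
That bound ignores the blocked cells. Measuring each leg by the fewest moves that actually steer around them (d2→d5: 5) raises the lower bound to 5.
A route of 5 moves exists: d2 → d3 → c3 → c4 → c5 → d5.
Since 5 matches that lower bound, it is optimal.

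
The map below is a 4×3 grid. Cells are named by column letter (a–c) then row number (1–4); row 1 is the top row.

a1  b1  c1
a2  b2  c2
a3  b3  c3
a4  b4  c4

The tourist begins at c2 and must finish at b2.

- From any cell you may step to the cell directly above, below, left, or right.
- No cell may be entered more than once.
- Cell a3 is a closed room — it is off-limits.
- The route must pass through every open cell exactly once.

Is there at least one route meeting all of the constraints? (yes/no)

no

Cell a4 has only one open neighbour but is neither the start nor the goal, so a Hamiltonian route would have to both enter and leave it through the same neighbour — impossible without revisiting.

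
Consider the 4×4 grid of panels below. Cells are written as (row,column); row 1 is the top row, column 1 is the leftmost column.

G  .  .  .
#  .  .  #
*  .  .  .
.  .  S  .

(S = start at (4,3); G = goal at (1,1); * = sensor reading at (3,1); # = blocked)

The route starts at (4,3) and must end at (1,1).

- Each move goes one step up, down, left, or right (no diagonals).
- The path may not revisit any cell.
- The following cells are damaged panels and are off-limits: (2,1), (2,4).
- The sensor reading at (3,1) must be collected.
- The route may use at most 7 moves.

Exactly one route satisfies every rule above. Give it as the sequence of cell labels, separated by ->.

(4,3) -> (4,2) -> (4,1) -> (3,1) -> (3,2) -> (2,2) -> (1,2) -> (1,1)

Any route must reach (3,1) and still end at (1,1) within 7 moves, so the order of the required stops is forced.
Route from (4,3): left 2 to (4,1), up 1 to (3,1), right 1 to (3,2), up 2 to (1,2), left 1 to (1,1) — 7 moves in all.
Check: all required cells visited; 7 ≤ 7 moves.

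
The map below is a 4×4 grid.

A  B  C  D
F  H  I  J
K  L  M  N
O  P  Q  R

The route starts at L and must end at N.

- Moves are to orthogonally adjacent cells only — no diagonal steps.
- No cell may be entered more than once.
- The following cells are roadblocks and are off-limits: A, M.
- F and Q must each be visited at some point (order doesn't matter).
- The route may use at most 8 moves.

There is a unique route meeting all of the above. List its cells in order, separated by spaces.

Any route must reach F and Q and still end at N within 8 moves, so the order of the required stops is forced.
Route from L: up 1 to H, left 1 to F, down 2 to O, right 3 to R, up 1 to N — 8 moves in all.
Check: all required cells visited; 8 ≤ 8 moves.

L H F K O P Q R N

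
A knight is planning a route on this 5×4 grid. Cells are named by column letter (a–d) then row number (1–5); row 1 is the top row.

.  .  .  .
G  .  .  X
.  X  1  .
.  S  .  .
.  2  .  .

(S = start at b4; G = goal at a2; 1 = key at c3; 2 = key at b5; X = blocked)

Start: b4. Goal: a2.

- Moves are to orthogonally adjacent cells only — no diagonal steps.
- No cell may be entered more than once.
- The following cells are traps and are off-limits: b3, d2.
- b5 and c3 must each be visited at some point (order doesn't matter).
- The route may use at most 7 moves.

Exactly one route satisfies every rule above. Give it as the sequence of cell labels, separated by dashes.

The budget equals the shortest possible length, so every move has to be on a shortest route through the required cells.
Route from b4: down 1 to b5, right 1 to c5, up 3 to c2, left 2 to a2 — 7 moves in all.
Check: all required cells visited; 7 ≤ 7 moves.

b4 - b5 - c5 - c4 - c3 - c2 - b2 - a2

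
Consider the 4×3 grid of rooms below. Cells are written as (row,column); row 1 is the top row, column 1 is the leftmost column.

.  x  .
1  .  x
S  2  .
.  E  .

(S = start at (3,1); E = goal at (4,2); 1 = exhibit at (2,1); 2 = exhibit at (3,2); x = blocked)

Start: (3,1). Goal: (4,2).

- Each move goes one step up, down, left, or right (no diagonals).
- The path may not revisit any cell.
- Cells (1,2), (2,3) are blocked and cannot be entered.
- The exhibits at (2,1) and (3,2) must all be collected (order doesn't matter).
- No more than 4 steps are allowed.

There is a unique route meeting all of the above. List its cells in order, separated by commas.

(3,1), (2,1), (2,2), (3,2), (4,2)

Any route must reach (2,1) and (3,2) and still end at (4,2) within 4 moves, so the order of the required stops is forced.
Route from (3,1): up 1 to (2,1), right 1 to (2,2), down 2 to (4,2) — 4 moves in all.
Check: all required cells visited; 4 ≤ 4 moves.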